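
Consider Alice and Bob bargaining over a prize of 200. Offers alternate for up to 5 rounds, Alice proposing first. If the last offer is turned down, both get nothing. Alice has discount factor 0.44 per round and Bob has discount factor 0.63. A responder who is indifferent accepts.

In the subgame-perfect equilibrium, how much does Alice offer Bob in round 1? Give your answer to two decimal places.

90.12

Round 5 (Alice proposes): rejection yields 0 for Bob; Alice offers 0 and keeps 200.
Round 4 (Bob proposes): Alice can get 200 next round, worth 0.44 × 200 = 88 now; Bob offers that and keeps 112.
Round 3 (Alice proposes): Bob can get 112 next round, worth 0.63 × 112 = 70.56 now, so Alice offers 70.56, keeping 129.44.
Round 2 (Bob proposes): Alice can get 129.44 next round, worth 0.44 × 129.44 = 56.9536 now, so Bob offers 56.9536, keeping 143.0464.
Round 1 (Alice proposes): Bob can get 143.0464 next round, worth 0.63 × 143.0464 = 90.119232 now, so Alice offers 90.119232, keeping 109.880768.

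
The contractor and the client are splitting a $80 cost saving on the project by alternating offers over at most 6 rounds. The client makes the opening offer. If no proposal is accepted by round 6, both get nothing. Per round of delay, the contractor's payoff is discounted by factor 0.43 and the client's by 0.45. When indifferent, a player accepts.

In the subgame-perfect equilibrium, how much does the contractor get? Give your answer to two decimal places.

Round 6 (the contractor proposes): the client will accept anything ≥ 0, so the contractor offers 0 and keeps 80.
Round 5 (the client proposes): the contractor can get 80 next round, worth 0.43 × 80 = 34.4 now. The client offers 34.4 and keeps 80 − 34.4 = 45.6.
Round 4 (the contractor proposes): the client can get 45.6 next round, worth 0.45 × 45.6 = 20.52 now, so the contractor offers 20.52, keeping 59.48.
Round 3 (the client proposes): the contractor can get 59.48 next round, worth 0.43 × 59.48 = 25.5764 now, so the client offers 25.5764, keeping 54.4236.
Round 2 (the contractor proposes): the client can get 54.4236 next round, worth 0.45 × 54.4236 = 24.49062 now. The contractor offers 24.49062 and keeps 80 − 24.49062 = 55.50938.
Round 1 (the client proposes): the contractor can get 55.50938 next round, worth 0.43 × 55.50938 = 23.8690334 now; the client offers that and keeps 56.1309666.

23.87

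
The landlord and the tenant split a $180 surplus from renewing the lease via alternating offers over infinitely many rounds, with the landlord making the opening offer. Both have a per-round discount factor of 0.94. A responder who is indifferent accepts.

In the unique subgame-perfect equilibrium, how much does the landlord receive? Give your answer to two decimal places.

When the landlord proposes, the tenant accepts any offer worth at least 0.94 times what the tenant would get by proposing next round; and vice versa.
This gives x = 180 − 0.94y and y = 180 − 0.94x, where x and y are each side's share when it proposes.
Hence (1 − 0.94·0.94)x = 180(1 − 0.94), i.e. 0.1164·x = 10.8.
x ≈ 92.7835; the tenant's share is 180 − x ≈ 87.2165.

92.78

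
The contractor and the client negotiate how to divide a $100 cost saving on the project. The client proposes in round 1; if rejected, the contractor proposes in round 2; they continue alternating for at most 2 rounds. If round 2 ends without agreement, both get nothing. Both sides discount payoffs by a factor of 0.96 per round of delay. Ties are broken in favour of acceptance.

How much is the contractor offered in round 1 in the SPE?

96

Round 2 (the contractor proposes): rejection yields 0 for the client; the contractor offers 0 and keeps 100.
Round 1 (the client proposes): the contractor can get 100 next round, worth 0.96 × 100 = 96 now, so the client offers 96, keeping 4.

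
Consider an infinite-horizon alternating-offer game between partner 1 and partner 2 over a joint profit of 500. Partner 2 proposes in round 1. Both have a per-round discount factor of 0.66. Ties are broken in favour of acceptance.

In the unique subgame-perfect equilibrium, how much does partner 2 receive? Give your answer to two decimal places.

Let x be partner 2's share when partner 2 proposes and y be partner 1's share when partner 1 proposes.
Partner 1 accepts iff offered ≥ 0.66·y, so x = 500 − 0.66y. Symmetrically y = 500 − 0.66x.
Substituting: x = 500 − 0.66(500 − 0.66x), giving x(1 − 0.66·0.66) = 500(1 − 0.66).
So x = 500 × 0.34 / 0.5644 ≈ 301.2048, and partner 1 receives 500 − x ≈ 198.7952.

301.20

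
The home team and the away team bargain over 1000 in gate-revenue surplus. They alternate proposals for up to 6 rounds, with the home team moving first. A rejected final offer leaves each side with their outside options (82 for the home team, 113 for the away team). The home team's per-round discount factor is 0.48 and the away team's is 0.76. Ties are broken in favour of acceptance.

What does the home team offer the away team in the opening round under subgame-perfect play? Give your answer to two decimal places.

632.22

Round 6 (the away team proposes): the home team gets 82 if talks fail, so the away team offers 82 and keeps 918.
Round 5 (the home team proposes): the away team can get 918 next round, worth 0.76 × 918 = 697.68 now; the home team offers that and keeps 302.32.
Round 4 (the away team proposes): the home team can get 302.32 next round, worth 0.48 × 302.32 = 145.1136 now, so the away team offers 145.1136, keeping 854.8864.
Round 3 (the home team proposes): the away team can get 854.8864 next round, worth 0.76 × 854.8864 = 649.713664 now. The home team offers 649.713664 and keeps 1000 − 649.713664 = 350.286336.
Round 2 (the away team proposes): the home team can get 350.286336 next round, worth 0.48 × 350.286336 = 168.13744128 now, so the away team offers 168.13744128, keeping 831.86255872.
Round 1 (the home team proposes): the away team can get 831.86255872 next round, worth 0.76 × 831.86255872 = 632.2155446272 now. The home team offers 632.2155446272 and keeps 1000 − 632.2155446272 = 367.7844553728.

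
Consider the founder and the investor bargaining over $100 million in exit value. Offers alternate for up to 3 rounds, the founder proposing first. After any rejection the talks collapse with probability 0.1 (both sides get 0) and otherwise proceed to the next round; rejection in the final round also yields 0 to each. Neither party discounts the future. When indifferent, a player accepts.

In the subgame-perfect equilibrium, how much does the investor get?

9

Round 3 (the founder proposes): rejection yields 0 for the investor; the founder offers 0 and keeps 100.
Round 2 (the investor proposes): rejecting gives the founder an expected 0.9 × 100 = 90. The investor offers 90 and keeps 100 − 90 = 10.
Round 1 (the founder proposes): rejecting gives the investor an expected 0.9 × 10 = 9. The founder offers 9 and keeps 100 − 9 = 91.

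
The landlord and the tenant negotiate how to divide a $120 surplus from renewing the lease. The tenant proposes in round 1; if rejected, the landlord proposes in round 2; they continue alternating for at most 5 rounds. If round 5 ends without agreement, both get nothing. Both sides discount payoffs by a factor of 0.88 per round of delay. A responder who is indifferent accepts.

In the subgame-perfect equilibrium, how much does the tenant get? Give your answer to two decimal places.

Round 5 (the tenant proposes): rejection yields 0 for the landlord; the tenant offers 0 and keeps 120.
Round 4 (the landlord proposes): the tenant can get 120 next round, worth 0.88 × 120 = 105.6 now, so the landlord offers 105.6, keeping 14.4.
Round 3 (the tenant proposes): the landlord can get 14.4 next round, worth 0.88 × 14.4 = 12.672 now. The tenant offers 12.672 and keeps 120 − 12.672 = 107.328.
Round 2 (the landlord proposes): the tenant can get 107.328 next round, worth 0.88 × 107.328 = 94.44864 now; the landlord offers that and keeps 25.55136.
Round 1 (the tenant proposes): the landlord can get 25.55136 next round, worth 0.88 × 25.55136 = 22.4851968 now, so the tenant offers 22.4851968, keeping 97.5148032.

97.51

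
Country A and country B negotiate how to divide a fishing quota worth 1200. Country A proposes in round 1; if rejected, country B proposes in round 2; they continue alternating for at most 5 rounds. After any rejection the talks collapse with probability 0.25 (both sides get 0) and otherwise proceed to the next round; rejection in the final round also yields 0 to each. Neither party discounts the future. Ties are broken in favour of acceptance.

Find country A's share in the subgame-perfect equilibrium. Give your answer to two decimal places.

848.44

Round 5 (country A proposes): rejection yields 0 for country B; country A offers 0 and keeps 1200.
Round 4 (country B proposes): rejecting gives country A an expected 0.75 × 1200 = 900. Country B offers 900 and keeps 1200 − 900 = 300.
Round 3 (country A proposes): rejecting gives country B an expected 0.75 × 300 = 225. Country A offers 225 and keeps 1200 − 225 = 975.
Round 2 (country B proposes): rejecting gives country A an expected 0.75 × 975 = 731.25; country B offers that and keeps 468.75.
Round 1 (country A proposes): rejecting gives country B an expected 0.75 × 468.75 = 351.5625. Country A offers 351.5625 and keeps 1200 − 351.5625 = 848.4375.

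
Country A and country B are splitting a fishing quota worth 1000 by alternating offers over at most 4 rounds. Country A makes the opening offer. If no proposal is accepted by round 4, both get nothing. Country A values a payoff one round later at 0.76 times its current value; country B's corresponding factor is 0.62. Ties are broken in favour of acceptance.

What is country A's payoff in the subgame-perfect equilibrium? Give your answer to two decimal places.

559.06

By backward induction:
Round 4 (country B proposes): rejection yields 0 for country A; country B offers 0 and keeps 1000.
Round 3 (country A proposes): country B can get 1000 next round, worth 0.62 × 1000 = 620 now; country A offers that and keeps 380.
Round 2 (country B proposes): country A can get 380 next round, worth 0.76 × 380 = 288.8 now; country B offers that and keeps 711.2.
Round 1 (country A proposes): country B can get 711.2 next round, worth 0.62 × 711.2 = 440.944 now. Country A offers 440.944 and keeps 1000 − 440.944 = 559.056.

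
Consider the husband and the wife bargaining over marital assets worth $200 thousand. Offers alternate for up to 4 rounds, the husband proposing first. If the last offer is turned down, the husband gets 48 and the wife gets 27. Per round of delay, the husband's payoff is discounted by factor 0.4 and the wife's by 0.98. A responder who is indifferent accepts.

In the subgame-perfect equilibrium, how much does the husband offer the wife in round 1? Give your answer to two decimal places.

Solve by backward induction from round 4.
Round 4 (the wife proposes): the husband gets 48 if talks fail, so the wife offers 48 and keeps 152.
Round 3 (the husband proposes): the wife can get 152 next round, worth 0.98 × 152 = 148.96 now; the husband offers that and keeps 51.04.
Round 2 (the wife proposes): the husband can get 51.04 next round, worth 0.4 × 51.04 = 20.416 now, so the wife offers 20.416, keeping 179.584.
Round 1 (the husband proposes): the wife can get 179.584 next round, worth 0.98 × 179.584 = 175.99232 now; the husband offers that and keeps 24.00768.

175.99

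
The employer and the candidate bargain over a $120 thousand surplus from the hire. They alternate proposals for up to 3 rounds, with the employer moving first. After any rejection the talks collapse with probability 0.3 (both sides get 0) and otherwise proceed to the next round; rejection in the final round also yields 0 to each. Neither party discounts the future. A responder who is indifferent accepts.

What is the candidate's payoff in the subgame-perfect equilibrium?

By backward induction:
Round 3 (the employer proposes): rejection yields 0 for the candidate; the employer offers 0 and keeps 120.
Round 2 (the candidate proposes): rejecting gives the employer an expected 0.7 × 120 = 84; the candidate offers that and keeps 36.
Round 1 (the employer proposes): rejecting gives the candidate an expected 0.7 × 36 = 25.2, so the employer offers 25.2, keeping 94.8.

25.2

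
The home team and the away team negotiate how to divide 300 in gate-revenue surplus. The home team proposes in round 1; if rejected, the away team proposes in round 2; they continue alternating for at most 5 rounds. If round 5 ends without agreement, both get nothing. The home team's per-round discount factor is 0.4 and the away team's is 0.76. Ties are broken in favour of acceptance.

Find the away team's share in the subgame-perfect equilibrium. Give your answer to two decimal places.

178.39

Work backward from the last round.
Round 5 (the home team proposes): the away team will accept anything ≥ 0, so the home team offers 0 and keeps 300.
Round 4 (the away team proposes): the home team can get 300 next round, worth 0.4 × 300 = 120 now. The away team offers 120 and keeps 300 − 120 = 180.
Round 3 (the home team proposes): the away team can get 180 next round, worth 0.76 × 180 = 136.8 now. The home team offers 136.8 and keeps 300 − 136.8 = 163.2.
Round 2 (the away team proposes): the home team can get 163.2 next round, worth 0.4 × 163.2 = 65.28 now. The away team offers 65.28 and keeps 300 − 65.28 = 234.72.
Round 1 (the home team proposes): the away team can get 234.72 next round, worth 0.76 × 234.72 = 178.3872 now; the home team offers that and keeps 121.6128.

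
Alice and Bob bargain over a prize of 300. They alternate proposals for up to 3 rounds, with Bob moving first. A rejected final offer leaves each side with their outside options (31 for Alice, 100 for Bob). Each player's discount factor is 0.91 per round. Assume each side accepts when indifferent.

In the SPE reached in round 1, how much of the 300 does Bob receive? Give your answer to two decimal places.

Round 3 (Bob proposes): Alice gets 31 if talks fail, so Bob offers 31 and keeps 269.
Round 2 (Alice proposes): Bob can get 269 next round, worth 0.91 × 269 = 244.79 now. Alice offers 244.79 and keeps 300 − 244.79 = 55.21.
Round 1 (Bob proposes): Alice can get 55.21 next round, worth 0.91 × 55.21 = 50.2411 now. Bob offers 50.2411 and keeps 300 − 50.2411 = 249.7589.

249.76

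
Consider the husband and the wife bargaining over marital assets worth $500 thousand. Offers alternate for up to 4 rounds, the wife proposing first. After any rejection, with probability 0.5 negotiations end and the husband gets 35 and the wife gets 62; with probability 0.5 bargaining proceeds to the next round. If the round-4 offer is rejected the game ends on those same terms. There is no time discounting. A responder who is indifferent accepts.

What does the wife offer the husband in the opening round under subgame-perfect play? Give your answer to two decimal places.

186.13

Round 4 (the husband proposes): the wife gets 62 if talks fail, so the husband offers 62 and keeps 438.
Round 3 (the wife proposes): rejecting gives the husband an expected 0.5 × 438 + 0.5 × 35 = 236.5, so the wife offers 236.5, keeping 263.5.
Round 2 (the husband proposes): rejecting gives the wife an expected 0.5 × 263.5 + 0.5 × 62 = 162.75, so the husband offers 162.75, keeping 337.25.
Round 1 (the wife proposes): rejecting gives the husband an expected 0.5 × 337.25 + 0.5 × 35 = 186.125. The wife offers 186.125 and keeps 500 − 186.125 = 313.875.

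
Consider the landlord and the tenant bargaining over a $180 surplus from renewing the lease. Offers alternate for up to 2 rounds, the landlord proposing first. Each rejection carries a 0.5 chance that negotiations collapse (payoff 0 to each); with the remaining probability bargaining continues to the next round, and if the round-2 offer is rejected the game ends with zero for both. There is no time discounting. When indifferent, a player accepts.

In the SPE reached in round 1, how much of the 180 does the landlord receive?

90

Round 2 (the tenant proposes): rejection yields 0 for the landlord; the tenant offers 0 and keeps 180.
Round 1 (the landlord proposes): rejecting gives the tenant an expected 0.5 × 180 = 90. The landlord offers 90 and keeps 180 − 90 = 90.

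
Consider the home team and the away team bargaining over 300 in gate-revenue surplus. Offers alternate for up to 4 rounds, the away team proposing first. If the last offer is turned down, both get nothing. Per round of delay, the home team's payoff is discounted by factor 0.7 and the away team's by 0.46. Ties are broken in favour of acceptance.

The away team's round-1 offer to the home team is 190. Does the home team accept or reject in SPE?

Accept

Round 4 (the home team proposes): rejection yields 0 for the away team; the home team offers 0 and keeps 300.
Round 3 (the away team proposes): the home team can get 300 next round, worth 0.7 × 300 = 210 now. The away team offers 210 and keeps 300 − 210 = 90.
Round 2 (the home team proposes): the away team can get 90 next round, worth 0.46 × 90 = 41.4 now, so the home team offers 41.4, keeping 258.6.
So by rejecting in round 1, the home team gets 258.6 next round, worth 0.7 × 258.6 = 181.02 now.
Offer 190 ≥ 181.02, so the home team accepts.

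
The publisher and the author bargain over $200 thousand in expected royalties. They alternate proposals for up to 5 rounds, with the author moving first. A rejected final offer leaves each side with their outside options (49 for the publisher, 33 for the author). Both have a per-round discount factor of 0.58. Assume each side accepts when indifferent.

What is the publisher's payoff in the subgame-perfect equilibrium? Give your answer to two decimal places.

70.65

Round 5 (the author proposes): the publisher gets 49 if talks fail, so the author offers 49 and keeps 151.
Round 4 (the publisher proposes): the author can get 151 next round, worth 0.58 × 151 = 87.58 now, so the publisher offers 87.58, keeping 112.42.
Round 3 (the author proposes): the publisher can get 112.42 next round, worth 0.58 × 112.42 = 65.2036 now. The author offers 65.2036 and keeps 200 − 65.2036 = 134.7964.
Round 2 (the publisher proposes): the author can get 134.7964 next round, worth 0.58 × 134.7964 = 78.181912 now; the publisher offers that and keeps 121.818088.
Round 1 (the author proposes): the publisher can get 121.818088 next round, worth 0.58 × 121.818088 = 70.65449104 now. The author offers 70.65449104 and keeps 200 − 70.65449104 = 129.34550896.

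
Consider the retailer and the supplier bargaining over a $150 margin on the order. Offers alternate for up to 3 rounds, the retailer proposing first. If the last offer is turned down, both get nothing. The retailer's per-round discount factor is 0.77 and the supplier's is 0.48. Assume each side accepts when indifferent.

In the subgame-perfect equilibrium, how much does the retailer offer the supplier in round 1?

Round 3 (the retailer proposes): the supplier will accept anything ≥ 0, so the retailer offers 0 and keeps 150.
Round 2 (the supplier proposes): the retailer can get 150 next round, worth 0.77 × 150 = 115.5 now; the supplier offers that and keeps 34.5.
Round 1 (the retailer proposes): the supplier can get 34.5 next round, worth 0.48 × 34.5 = 16.56 now, so the retailer offers 16.56, keeping 133.44.

16.56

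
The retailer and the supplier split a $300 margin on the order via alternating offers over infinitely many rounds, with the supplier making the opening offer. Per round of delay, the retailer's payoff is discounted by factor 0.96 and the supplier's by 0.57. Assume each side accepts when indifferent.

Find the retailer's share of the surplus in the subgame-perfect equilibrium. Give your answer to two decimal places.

When the supplier proposes, the retailer accepts any offer worth at least 0.96 times what the retailer would get by proposing next round; and vice versa.
This gives x = 300 − 0.96y and y = 300 − 0.57x, where x and y are each side's share when it proposes.
Hence (1 − 0.96·0.57)x = 300(1 − 0.96), i.e. 0.4528·x = 12.
x ≈ 26.5018; the retailer's share is 300 − x ≈ 273.4982.

273.50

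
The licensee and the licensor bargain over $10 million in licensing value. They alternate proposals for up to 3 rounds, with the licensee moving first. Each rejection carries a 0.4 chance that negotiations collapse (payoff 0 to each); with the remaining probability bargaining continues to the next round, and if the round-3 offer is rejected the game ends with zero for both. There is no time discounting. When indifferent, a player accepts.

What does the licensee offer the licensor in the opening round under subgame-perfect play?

Round 3 (the licensee proposes): the licensor will accept anything ≥ 0, so the licensee offers 0 and keeps 10.
Round 2 (the licensor proposes): rejecting gives the licensee an expected 0.6 × 10 = 6, so the licensor offers 6, keeping 4.
Round 1 (the licensee proposes): rejecting gives the licensor an expected 0.6 × 4 = 2.4. The licensee offers 2.4 and keeps 10 − 2.4 = 7.6.

2.4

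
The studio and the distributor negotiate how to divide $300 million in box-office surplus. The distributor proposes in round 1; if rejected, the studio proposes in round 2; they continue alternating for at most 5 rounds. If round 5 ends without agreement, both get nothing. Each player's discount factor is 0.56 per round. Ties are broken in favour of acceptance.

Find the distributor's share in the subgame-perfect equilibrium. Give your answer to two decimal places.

Round 5 (the distributor proposes): rejection yields 0 for the studio; the distributor offers 0 and keeps 300.
Round 4 (the studio proposes): the distributor can get 300 next round, worth 0.56 × 300 = 168 now; the studio offers that and keeps 132.
Round 3 (the distributor proposes): the studio can get 132 next round, worth 0.56 × 132 = 73.92 now. The distributor offers 73.92 and keeps 300 − 73.92 = 226.08.
Round 2 (the studio proposes): the distributor can get 226.08 next round, worth 0.56 × 226.08 = 126.6048 now. The studio offers 126.6048 and keeps 300 − 126.6048 = 173.3952.
Round 1 (the distributor proposes): the studio can get 173.3952 next round, worth 0.56 × 173.3952 = 97.101312 now, so the distributor offers 97.101312, keeping 202.898688.

202.90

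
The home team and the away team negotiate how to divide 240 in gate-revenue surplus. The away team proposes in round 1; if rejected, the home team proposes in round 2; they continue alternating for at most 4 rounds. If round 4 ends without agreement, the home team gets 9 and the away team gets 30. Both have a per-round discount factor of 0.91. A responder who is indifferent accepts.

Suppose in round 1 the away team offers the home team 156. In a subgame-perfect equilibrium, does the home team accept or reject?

Round 4 (the home team proposes): the away team gets 30 if talks fail, so the home team offers 30 and keeps 210.
Round 3 (the away team proposes): the home team can get 210 next round, worth 0.91 × 210 = 191.1 now, so the away team offers 191.1, keeping 48.9.
Round 2 (the home team proposes): the away team can get 48.9 next round, worth 0.91 × 48.9 = 44.499 now. The home team offers 44.499 and keeps 240 − 44.499 = 195.501.
So by rejecting in round 1, the home team gets 195.501 next round, worth 0.91 × 195.501 = 177.90591 now.
Offer 156 < 177.90591, so the home team rejects.

Reject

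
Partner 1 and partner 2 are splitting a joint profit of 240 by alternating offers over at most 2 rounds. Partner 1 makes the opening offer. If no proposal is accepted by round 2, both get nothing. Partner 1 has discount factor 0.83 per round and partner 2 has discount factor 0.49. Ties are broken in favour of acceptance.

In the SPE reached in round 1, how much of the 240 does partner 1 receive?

Round 2 (partner 2 proposes): rejection yields 0 for partner 1; partner 2 offers 0 and keeps 240.
Round 1 (partner 1 proposes): partner 2 can get 240 next round, worth 0.49 × 240 = 117.6 now, so partner 1 offers 117.6, keeping 122.4.

122.4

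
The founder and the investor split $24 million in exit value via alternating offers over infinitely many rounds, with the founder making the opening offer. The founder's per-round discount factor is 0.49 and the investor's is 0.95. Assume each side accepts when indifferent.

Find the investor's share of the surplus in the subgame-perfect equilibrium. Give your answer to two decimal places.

21.75

Let x be the founder's share when the founder proposes and y be the investor's share when the investor proposes.
The investor accepts iff offered ≥ 0.95·y, so x = 24 − 0.95y. Symmetrically y = 24 − 0.49x.
Substituting: x = 24 − 0.95(24 − 0.49x), giving x(1 − 0.49·0.95) = 24(1 − 0.95).
So x = 24 × 0.05 / 0.5345 ≈ 2.2451, and the investor receives 24 − x ≈ 21.7549.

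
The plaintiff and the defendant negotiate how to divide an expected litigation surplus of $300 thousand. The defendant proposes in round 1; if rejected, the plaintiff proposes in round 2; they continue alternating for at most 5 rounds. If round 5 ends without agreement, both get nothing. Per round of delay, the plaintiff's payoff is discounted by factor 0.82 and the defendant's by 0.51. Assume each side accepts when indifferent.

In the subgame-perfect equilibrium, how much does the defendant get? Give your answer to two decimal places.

Round 5 (the defendant proposes): rejection yields 0 for the plaintiff; the defendant offers 0 and keeps 300.
Round 4 (the plaintiff proposes): the defendant can get 300 next round, worth 0.51 × 300 = 153 now. The plaintiff offers 153 and keeps 300 − 153 = 147.
Round 3 (the defendant proposes): the plaintiff can get 147 next round, worth 0.82 × 147 = 120.54 now; the defendant offers that and keeps 179.46.
Round 2 (the plaintiff proposes): the defendant can get 179.46 next round, worth 0.51 × 179.46 = 91.5246 now; the plaintiff offers that and keeps 208.4754.
Round 1 (the defendant proposes): the plaintiff can get 208.4754 next round, worth 0.82 × 208.4754 = 170.949828 now, so the defendant offers 170.949828, keeping 129.050172.

129.05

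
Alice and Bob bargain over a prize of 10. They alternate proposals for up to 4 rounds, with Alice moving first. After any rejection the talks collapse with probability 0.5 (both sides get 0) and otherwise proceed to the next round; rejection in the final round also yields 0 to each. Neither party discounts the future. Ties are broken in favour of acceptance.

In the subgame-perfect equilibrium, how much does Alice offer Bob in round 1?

Round 4 (Bob proposes): Alice will accept anything ≥ 0, so Bob offers 0 and keeps 10.
Round 3 (Alice proposes): rejecting gives Bob an expected 0.5 × 10 = 5. Alice offers 5 and keeps 10 − 5 = 5.
Round 2 (Bob proposes): rejecting gives Alice an expected 0.5 × 5 = 2.5; Bob offers that and keeps 7.5.
Round 1 (Alice proposes): rejecting gives Bob an expected 0.5 × 7.5 = 3.75; Alice offers that and keeps 6.25.

3.75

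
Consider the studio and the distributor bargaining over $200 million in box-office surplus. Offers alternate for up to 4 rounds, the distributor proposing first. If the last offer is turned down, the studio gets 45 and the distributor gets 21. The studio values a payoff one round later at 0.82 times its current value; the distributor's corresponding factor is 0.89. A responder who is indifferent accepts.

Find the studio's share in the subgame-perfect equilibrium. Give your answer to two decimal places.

125.16

Work backward from the last round.
Round 4 (the studio proposes): the distributor gets 21 if talks fail, so the studio offers 21 and keeps 179.
Round 3 (the distributor proposes): the studio can get 179 next round, worth 0.82 × 179 = 146.78 now, so the distributor offers 146.78, keeping 53.22.
Round 2 (the studio proposes): the distributor can get 53.22 next round, worth 0.89 × 53.22 = 47.3658 now; the studio offers that and keeps 152.6342.
Round 1 (the distributor proposes): the studio can get 152.6342 next round, worth 0.82 × 152.6342 = 125.160044 now. The distributor offers 125.160044 and keeps 200 − 125.160044 = 74.839956.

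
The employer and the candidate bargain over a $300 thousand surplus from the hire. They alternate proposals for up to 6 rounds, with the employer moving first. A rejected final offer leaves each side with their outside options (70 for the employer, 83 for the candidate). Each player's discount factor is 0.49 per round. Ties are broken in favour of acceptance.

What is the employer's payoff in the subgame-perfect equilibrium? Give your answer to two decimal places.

By backward induction:
Round 6 (the candidate proposes): the employer gets 70 if talks fail, so the candidate offers 70 and keeps 230.
Round 5 (the employer proposes): the candidate can get 230 next round, worth 0.49 × 230 = 112.7 now. The employer offers 112.7 and keeps 300 − 112.7 = 187.3.
Round 4 (the candidate proposes): the employer can get 187.3 next round, worth 0.49 × 187.3 = 91.777 now; the candidate offers that and keeps 208.223.
Round 3 (the employer proposes): the candidate can get 208.223 next round, worth 0.49 × 208.223 = 102.02927 now. The employer offers 102.02927 and keeps 300 − 102.02927 = 197.97073.
Round 2 (the candidate proposes): the employer can get 197.97073 next round, worth 0.49 × 197.97073 = 97.0056577 now, so the candidate offers 97.0056577, keeping 202.9943423.
Round 1 (the employer proposes): the candidate can get 202.9943423 next round, worth 0.49 × 202.9943423 = 99.467227727 now. The employer offers 99.467227727 and keeps 300 − 99.467227727 = 200.532772273.

200.53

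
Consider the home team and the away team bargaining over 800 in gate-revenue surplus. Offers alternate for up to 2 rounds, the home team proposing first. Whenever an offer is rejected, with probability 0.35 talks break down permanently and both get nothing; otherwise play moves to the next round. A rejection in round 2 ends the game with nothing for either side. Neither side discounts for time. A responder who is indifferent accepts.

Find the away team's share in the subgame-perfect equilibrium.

Round 2 (the away team proposes): the home team will accept anything ≥ 0, so the away team offers 0 and keeps 800.
Round 1 (the home team proposes): rejecting gives the away team an expected 0.65 × 800 = 520. The home team offers 520 and keeps 800 − 520 = 280.

520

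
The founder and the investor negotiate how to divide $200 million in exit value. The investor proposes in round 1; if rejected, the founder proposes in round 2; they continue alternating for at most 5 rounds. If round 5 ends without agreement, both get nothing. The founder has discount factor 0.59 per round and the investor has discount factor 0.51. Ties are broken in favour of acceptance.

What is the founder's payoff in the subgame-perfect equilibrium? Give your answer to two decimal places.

75.22

Round 5 (the investor proposes): the founder will accept anything ≥ 0, so the investor offers 0 and keeps 200.
Round 4 (the founder proposes): the investor can get 200 next round, worth 0.51 × 200 = 102 now, so the founder offers 102, keeping 98.
Round 3 (the investor proposes): the founder can get 98 next round, worth 0.59 × 98 = 57.82 now. The investor offers 57.82 and keeps 200 − 57.82 = 142.18.
Round 2 (the founder proposes): the investor can get 142.18 next round, worth 0.51 × 142.18 = 72.5118 now, so the founder offers 72.5118, keeping 127.4882.
Round 1 (the investor proposes): the founder can get 127.4882 next round, worth 0.59 × 127.4882 = 75.218038 now. The investor offers 75.218038 and keeps 200 − 75.218038 = 124.781962.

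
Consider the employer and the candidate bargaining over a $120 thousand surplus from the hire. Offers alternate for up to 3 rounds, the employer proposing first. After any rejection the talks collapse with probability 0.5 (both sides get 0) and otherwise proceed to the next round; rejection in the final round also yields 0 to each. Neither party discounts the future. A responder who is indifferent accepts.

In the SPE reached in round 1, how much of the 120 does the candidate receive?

By backward induction:
Round 3 (the employer proposes): the candidate will accept anything ≥ 0, so the employer offers 0 and keeps 120.
Round 2 (the candidate proposes): rejecting gives the employer an expected 0.5 × 120 = 60; the candidate offers that and keeps 60.
Round 1 (the employer proposes): rejecting gives the candidate an expected 0.5 × 60 = 30, so the employer offers 30, keeping 90.

30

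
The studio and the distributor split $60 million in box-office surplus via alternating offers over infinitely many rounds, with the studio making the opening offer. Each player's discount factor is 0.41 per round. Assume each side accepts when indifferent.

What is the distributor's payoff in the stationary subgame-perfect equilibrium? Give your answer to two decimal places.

Let x be the studio's share when the studio proposes and y be the distributor's share when the distributor proposes.
The distributor accepts iff offered ≥ 0.41·y, so x = 60 − 0.41y. Symmetrically y = 60 − 0.41x.
Substituting: x = 60 − 0.41(60 − 0.41x), giving x(1 − 0.41·0.41) = 60(1 − 0.41).
So x = 60 × 0.59 / 0.8319 ≈ 42.5532, and the distributor receives 60 − x ≈ 17.4468.

17.45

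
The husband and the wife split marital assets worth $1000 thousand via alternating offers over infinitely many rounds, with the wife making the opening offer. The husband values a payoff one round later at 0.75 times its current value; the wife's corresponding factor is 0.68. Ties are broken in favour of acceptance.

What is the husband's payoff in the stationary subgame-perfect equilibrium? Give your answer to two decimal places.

When the wife proposes, the husband accepts any offer worth at least 0.75 times what the husband would get by proposing next round; and vice versa.
This gives x = 1000 − 0.75y and y = 1000 − 0.68x, where x and y are each side's share when it proposes.
Hence (1 − 0.75·0.68)x = 1000(1 − 0.75), i.e. 0.49·x = 250.
x ≈ 510.2041; the husband's share is 1000 − x ≈ 489.7959.

489.80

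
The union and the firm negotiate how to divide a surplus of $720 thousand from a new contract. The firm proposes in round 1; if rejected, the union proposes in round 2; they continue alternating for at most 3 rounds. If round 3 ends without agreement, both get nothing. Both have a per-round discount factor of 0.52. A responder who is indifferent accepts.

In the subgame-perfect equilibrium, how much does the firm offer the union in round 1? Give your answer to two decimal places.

Round 3 (the firm proposes): rejection yields 0 for the union; the firm offers 0 and keeps 720.
Round 2 (the union proposes): the firm can get 720 next round, worth 0.52 × 720 = 374.4 now; the union offers that and keeps 345.6.
Round 1 (the firm proposes): the union can get 345.6 next round, worth 0.52 × 345.6 = 179.712 now; the firm offers that and keeps 540.288.

179.71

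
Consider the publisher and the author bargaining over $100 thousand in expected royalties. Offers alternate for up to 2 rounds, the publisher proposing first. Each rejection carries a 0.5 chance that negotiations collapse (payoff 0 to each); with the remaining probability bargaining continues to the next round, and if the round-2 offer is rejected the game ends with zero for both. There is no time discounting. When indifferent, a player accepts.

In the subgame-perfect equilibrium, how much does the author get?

Round 2 (the author proposes): rejection yields 0 for the publisher; the author offers 0 and keeps 100.
Round 1 (the publisher proposes): rejecting gives the author an expected 0.5 × 100 = 50. The publisher offers 50 and keeps 100 − 50 = 50.

50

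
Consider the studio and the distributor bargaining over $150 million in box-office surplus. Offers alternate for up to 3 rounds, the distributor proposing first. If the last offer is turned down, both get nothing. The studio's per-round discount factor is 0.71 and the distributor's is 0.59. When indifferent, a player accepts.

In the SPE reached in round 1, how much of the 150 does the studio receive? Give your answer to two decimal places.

43.67

Round 3 (the distributor proposes): rejection yields 0 for the studio; the distributor offers 0 and keeps 150.
Round 2 (the studio proposes): the distributor can get 150 next round, worth 0.59 × 150 = 88.5 now, so the studio offers 88.5, keeping 61.5.
Round 1 (the distributor proposes): the studio can get 61.5 next round, worth 0.71 × 61.5 = 43.665 now, so the distributor offers 43.665, keeping 106.335.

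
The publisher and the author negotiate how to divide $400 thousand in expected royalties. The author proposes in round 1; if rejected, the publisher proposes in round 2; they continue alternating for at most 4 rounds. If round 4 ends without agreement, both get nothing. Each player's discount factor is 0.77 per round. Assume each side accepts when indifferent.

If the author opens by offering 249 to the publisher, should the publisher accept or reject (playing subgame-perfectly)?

Reject

Round 4 (the publisher proposes): the author will accept anything ≥ 0, so the publisher offers 0 and keeps 400.
Round 3 (the author proposes): the publisher can get 400 next round, worth 0.77 × 400 = 308 now; the author offers that and keeps 92.
Round 2 (the publisher proposes): the author can get 92 next round, worth 0.77 × 92 = 70.84 now; the publisher offers that and keeps 329.16.
So by rejecting in round 1, the publisher gets 329.16 next round, worth 0.77 × 329.16 = 253.4532 now.
Offer 249 < 253.4532, so the publisher rejects.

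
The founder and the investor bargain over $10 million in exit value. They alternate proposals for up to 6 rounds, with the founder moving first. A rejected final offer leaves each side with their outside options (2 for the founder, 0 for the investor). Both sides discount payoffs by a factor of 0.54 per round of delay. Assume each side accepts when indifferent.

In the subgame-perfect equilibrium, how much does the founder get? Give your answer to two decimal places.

Round 6 (the investor proposes): the founder gets 2 if talks fail, so the investor offers 2 and keeps 8.
Round 5 (the founder proposes): the investor can get 8 next round, worth 0.54 × 8 = 4.32 now; the founder offers that and keeps 5.68.
Round 4 (the investor proposes): the founder can get 5.68 next round, worth 0.54 × 5.68 = 3.0672 now, so the investor offers 3.0672, keeping 6.9328.
Round 3 (the founder proposes): the investor can get 6.9328 next round, worth 0.54 × 6.9328 = 3.743712 now; the founder offers that and keeps 6.256288.
Round 2 (the investor proposes): the founder can get 6.256288 next round, worth 0.54 × 6.256288 = 3.37839552 now. The investor offers 3.37839552 and keeps 10 − 3.37839552 = 6.62160448.
Round 1 (the founder proposes): the investor can get 6.62160448 next round, worth 0.54 × 6.62160448 = 3.5756664192 now. The founder offers 3.5756664192 and keeps 10 − 3.5756664192 = 6.4243335808.

6.42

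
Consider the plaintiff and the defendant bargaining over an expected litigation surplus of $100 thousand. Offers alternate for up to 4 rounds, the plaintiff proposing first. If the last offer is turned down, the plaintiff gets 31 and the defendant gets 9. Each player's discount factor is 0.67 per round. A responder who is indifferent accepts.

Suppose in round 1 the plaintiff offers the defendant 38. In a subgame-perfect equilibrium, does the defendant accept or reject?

Reject

Round 4 (the defendant proposes): the plaintiff gets 31 if talks fail, so the defendant offers 31 and keeps 69.
Round 3 (the plaintiff proposes): the defendant can get 69 next round, worth 0.67 × 69 = 46.23 now. The plaintiff offers 46.23 and keeps 100 − 46.23 = 53.77.
Round 2 (the defendant proposes): the plaintiff can get 53.77 next round, worth 0.67 × 53.77 = 36.0259 now; the defendant offers that and keeps 63.9741.
So by rejecting in round 1, the defendant gets 63.9741 next round, worth 0.67 × 63.9741 = 42.862647 now.
Offer 38 < 42.862647, so the defendant rejects.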